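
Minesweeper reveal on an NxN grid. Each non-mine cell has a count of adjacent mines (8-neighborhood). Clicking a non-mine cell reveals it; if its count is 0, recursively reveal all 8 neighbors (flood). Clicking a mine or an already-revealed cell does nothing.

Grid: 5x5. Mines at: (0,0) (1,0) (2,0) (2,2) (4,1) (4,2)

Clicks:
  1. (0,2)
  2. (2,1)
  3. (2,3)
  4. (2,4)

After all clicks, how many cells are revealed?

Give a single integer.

Answer: 15

Derivation:
Click 1 (0,2) count=0: revealed 14 new [(0,1) (0,2) (0,3) (0,4) (1,1) (1,2) (1,3) (1,4) (2,3) (2,4) (3,3) (3,4) (4,3) (4,4)] -> total=14
Click 2 (2,1) count=3: revealed 1 new [(2,1)] -> total=15
Click 3 (2,3) count=1: revealed 0 new [(none)] -> total=15
Click 4 (2,4) count=0: revealed 0 new [(none)] -> total=15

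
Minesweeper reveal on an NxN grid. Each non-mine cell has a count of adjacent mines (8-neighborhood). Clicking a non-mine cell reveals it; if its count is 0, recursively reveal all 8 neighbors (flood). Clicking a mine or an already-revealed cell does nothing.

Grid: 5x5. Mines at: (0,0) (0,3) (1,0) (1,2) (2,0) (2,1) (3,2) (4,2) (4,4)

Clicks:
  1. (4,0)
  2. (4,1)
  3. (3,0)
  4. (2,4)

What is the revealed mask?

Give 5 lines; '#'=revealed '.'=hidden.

Click 1 (4,0) count=0: revealed 4 new [(3,0) (3,1) (4,0) (4,1)] -> total=4
Click 2 (4,1) count=2: revealed 0 new [(none)] -> total=4
Click 3 (3,0) count=2: revealed 0 new [(none)] -> total=4
Click 4 (2,4) count=0: revealed 6 new [(1,3) (1,4) (2,3) (2,4) (3,3) (3,4)] -> total=10

Answer: .....
...##
...##
##.##
##...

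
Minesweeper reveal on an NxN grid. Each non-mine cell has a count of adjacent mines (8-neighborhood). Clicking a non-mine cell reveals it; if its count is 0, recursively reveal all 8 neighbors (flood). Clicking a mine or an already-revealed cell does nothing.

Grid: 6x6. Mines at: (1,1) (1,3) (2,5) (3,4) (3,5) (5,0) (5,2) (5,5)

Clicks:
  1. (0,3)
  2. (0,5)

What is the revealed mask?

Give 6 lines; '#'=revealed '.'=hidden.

Click 1 (0,3) count=1: revealed 1 new [(0,3)] -> total=1
Click 2 (0,5) count=0: revealed 4 new [(0,4) (0,5) (1,4) (1,5)] -> total=5

Answer: ...###
....##
......
......
......
......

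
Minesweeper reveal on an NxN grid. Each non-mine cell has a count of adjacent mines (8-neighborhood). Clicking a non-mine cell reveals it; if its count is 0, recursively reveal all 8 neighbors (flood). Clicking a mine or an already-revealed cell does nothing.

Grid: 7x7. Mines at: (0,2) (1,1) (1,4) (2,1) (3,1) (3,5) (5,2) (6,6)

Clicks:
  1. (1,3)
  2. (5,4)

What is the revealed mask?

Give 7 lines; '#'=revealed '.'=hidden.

Answer: .......
...#...
.......
.......
...###.
...###.
...###.

Derivation:
Click 1 (1,3) count=2: revealed 1 new [(1,3)] -> total=1
Click 2 (5,4) count=0: revealed 9 new [(4,3) (4,4) (4,5) (5,3) (5,4) (5,5) (6,3) (6,4) (6,5)] -> total=10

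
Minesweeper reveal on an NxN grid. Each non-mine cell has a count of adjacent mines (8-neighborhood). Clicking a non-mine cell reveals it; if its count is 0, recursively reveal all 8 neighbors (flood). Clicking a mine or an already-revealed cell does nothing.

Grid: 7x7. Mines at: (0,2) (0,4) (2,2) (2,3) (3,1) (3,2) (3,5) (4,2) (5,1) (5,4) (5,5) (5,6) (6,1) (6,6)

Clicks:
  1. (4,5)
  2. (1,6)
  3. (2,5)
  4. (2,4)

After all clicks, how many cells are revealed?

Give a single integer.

Click 1 (4,5) count=4: revealed 1 new [(4,5)] -> total=1
Click 2 (1,6) count=0: revealed 6 new [(0,5) (0,6) (1,5) (1,6) (2,5) (2,6)] -> total=7
Click 3 (2,5) count=1: revealed 0 new [(none)] -> total=7
Click 4 (2,4) count=2: revealed 1 new [(2,4)] -> total=8

Answer: 8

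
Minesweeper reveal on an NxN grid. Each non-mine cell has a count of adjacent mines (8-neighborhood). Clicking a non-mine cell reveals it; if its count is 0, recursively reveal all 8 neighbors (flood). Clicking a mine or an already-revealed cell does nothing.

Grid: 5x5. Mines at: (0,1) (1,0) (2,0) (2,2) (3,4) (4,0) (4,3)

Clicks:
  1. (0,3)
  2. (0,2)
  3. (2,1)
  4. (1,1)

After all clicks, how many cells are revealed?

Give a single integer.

Answer: 10

Derivation:
Click 1 (0,3) count=0: revealed 8 new [(0,2) (0,3) (0,4) (1,2) (1,3) (1,4) (2,3) (2,4)] -> total=8
Click 2 (0,2) count=1: revealed 0 new [(none)] -> total=8
Click 3 (2,1) count=3: revealed 1 new [(2,1)] -> total=9
Click 4 (1,1) count=4: revealed 1 new [(1,1)] -> total=10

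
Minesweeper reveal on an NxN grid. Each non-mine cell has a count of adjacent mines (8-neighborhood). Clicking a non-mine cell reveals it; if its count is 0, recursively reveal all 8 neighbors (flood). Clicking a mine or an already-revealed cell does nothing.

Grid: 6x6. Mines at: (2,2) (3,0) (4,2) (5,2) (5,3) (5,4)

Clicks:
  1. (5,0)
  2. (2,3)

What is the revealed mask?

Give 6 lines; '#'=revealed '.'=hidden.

Answer: ......
......
...#..
......
##....
##....

Derivation:
Click 1 (5,0) count=0: revealed 4 new [(4,0) (4,1) (5,0) (5,1)] -> total=4
Click 2 (2,3) count=1: revealed 1 new [(2,3)] -> total=5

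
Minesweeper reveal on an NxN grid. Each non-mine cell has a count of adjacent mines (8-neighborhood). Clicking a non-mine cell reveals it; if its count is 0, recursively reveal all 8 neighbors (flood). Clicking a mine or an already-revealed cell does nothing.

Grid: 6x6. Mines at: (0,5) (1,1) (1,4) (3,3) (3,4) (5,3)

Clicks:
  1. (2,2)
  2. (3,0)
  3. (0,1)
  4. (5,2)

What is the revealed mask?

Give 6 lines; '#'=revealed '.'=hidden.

Click 1 (2,2) count=2: revealed 1 new [(2,2)] -> total=1
Click 2 (3,0) count=0: revealed 11 new [(2,0) (2,1) (3,0) (3,1) (3,2) (4,0) (4,1) (4,2) (5,0) (5,1) (5,2)] -> total=12
Click 3 (0,1) count=1: revealed 1 new [(0,1)] -> total=13
Click 4 (5,2) count=1: revealed 0 new [(none)] -> total=13

Answer: .#....
......
###...
###...
###...
###...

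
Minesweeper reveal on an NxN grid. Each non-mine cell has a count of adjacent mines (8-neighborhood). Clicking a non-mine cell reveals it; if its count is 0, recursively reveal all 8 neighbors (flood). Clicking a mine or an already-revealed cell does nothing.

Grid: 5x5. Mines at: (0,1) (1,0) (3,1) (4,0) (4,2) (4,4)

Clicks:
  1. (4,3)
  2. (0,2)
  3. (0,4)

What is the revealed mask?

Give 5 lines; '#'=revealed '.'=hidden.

Answer: ..###
..###
..###
..###
...#.

Derivation:
Click 1 (4,3) count=2: revealed 1 new [(4,3)] -> total=1
Click 2 (0,2) count=1: revealed 1 new [(0,2)] -> total=2
Click 3 (0,4) count=0: revealed 11 new [(0,3) (0,4) (1,2) (1,3) (1,4) (2,2) (2,3) (2,4) (3,2) (3,3) (3,4)] -> total=13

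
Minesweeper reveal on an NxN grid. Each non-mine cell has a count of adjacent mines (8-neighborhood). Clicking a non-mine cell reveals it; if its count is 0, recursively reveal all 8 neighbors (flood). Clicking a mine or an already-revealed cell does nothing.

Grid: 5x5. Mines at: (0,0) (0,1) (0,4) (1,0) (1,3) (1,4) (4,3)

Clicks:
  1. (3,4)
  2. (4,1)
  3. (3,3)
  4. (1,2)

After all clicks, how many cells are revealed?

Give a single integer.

Answer: 12

Derivation:
Click 1 (3,4) count=1: revealed 1 new [(3,4)] -> total=1
Click 2 (4,1) count=0: revealed 9 new [(2,0) (2,1) (2,2) (3,0) (3,1) (3,2) (4,0) (4,1) (4,2)] -> total=10
Click 3 (3,3) count=1: revealed 1 new [(3,3)] -> total=11
Click 4 (1,2) count=2: revealed 1 new [(1,2)] -> total=12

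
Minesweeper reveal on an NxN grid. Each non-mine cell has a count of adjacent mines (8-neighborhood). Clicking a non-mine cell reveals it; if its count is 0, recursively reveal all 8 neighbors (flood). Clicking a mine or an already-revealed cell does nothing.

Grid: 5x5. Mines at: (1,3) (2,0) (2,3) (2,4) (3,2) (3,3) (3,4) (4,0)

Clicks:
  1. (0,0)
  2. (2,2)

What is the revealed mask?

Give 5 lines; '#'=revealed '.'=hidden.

Answer: ###..
###..
..#..
.....
.....

Derivation:
Click 1 (0,0) count=0: revealed 6 new [(0,0) (0,1) (0,2) (1,0) (1,1) (1,2)] -> total=6
Click 2 (2,2) count=4: revealed 1 new [(2,2)] -> total=7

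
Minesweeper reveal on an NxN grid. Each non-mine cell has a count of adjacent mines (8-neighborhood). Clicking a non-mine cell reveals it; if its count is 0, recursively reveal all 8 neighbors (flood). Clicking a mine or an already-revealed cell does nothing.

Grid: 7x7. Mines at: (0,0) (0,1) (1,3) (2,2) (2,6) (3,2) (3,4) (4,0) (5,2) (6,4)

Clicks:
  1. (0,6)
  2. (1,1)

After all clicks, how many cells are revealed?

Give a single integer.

Click 1 (0,6) count=0: revealed 6 new [(0,4) (0,5) (0,6) (1,4) (1,5) (1,6)] -> total=6
Click 2 (1,1) count=3: revealed 1 new [(1,1)] -> total=7

Answer: 7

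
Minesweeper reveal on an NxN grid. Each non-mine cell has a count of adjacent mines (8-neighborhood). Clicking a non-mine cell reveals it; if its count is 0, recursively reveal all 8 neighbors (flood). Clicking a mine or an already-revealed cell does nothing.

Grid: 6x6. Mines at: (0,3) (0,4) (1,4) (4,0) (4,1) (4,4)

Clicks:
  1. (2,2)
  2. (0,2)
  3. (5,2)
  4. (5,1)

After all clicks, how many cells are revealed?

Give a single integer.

Answer: 17

Derivation:
Click 1 (2,2) count=0: revealed 15 new [(0,0) (0,1) (0,2) (1,0) (1,1) (1,2) (1,3) (2,0) (2,1) (2,2) (2,3) (3,0) (3,1) (3,2) (3,3)] -> total=15
Click 2 (0,2) count=1: revealed 0 new [(none)] -> total=15
Click 3 (5,2) count=1: revealed 1 new [(5,2)] -> total=16
Click 4 (5,1) count=2: revealed 1 new [(5,1)] -> total=17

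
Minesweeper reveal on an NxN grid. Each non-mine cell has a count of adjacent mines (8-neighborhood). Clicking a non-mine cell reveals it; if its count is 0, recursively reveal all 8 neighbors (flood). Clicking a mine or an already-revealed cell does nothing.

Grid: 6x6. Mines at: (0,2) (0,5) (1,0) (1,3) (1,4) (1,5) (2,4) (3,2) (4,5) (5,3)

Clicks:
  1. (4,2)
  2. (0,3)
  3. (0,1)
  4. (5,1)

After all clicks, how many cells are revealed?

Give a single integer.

Answer: 12

Derivation:
Click 1 (4,2) count=2: revealed 1 new [(4,2)] -> total=1
Click 2 (0,3) count=3: revealed 1 new [(0,3)] -> total=2
Click 3 (0,1) count=2: revealed 1 new [(0,1)] -> total=3
Click 4 (5,1) count=0: revealed 9 new [(2,0) (2,1) (3,0) (3,1) (4,0) (4,1) (5,0) (5,1) (5,2)] -> total=12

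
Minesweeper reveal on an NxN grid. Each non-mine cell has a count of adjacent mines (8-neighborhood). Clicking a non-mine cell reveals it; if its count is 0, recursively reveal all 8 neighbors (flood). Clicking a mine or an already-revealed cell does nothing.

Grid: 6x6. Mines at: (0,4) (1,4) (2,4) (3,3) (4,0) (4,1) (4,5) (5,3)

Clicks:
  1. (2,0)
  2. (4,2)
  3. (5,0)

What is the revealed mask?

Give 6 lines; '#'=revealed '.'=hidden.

Answer: ####..
####..
####..
###...
..#...
#.....

Derivation:
Click 1 (2,0) count=0: revealed 15 new [(0,0) (0,1) (0,2) (0,3) (1,0) (1,1) (1,2) (1,3) (2,0) (2,1) (2,2) (2,3) (3,0) (3,1) (3,2)] -> total=15
Click 2 (4,2) count=3: revealed 1 new [(4,2)] -> total=16
Click 3 (5,0) count=2: revealed 1 new [(5,0)] -> total=17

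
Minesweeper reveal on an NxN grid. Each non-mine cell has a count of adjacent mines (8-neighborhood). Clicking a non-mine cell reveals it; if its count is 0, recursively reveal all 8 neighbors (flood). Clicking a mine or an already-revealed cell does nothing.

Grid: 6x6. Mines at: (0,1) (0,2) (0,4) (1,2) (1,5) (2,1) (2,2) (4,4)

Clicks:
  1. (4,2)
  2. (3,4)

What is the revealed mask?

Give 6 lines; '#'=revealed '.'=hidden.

Click 1 (4,2) count=0: revealed 12 new [(3,0) (3,1) (3,2) (3,3) (4,0) (4,1) (4,2) (4,3) (5,0) (5,1) (5,2) (5,3)] -> total=12
Click 2 (3,4) count=1: revealed 1 new [(3,4)] -> total=13

Answer: ......
......
......
#####.
####..
####..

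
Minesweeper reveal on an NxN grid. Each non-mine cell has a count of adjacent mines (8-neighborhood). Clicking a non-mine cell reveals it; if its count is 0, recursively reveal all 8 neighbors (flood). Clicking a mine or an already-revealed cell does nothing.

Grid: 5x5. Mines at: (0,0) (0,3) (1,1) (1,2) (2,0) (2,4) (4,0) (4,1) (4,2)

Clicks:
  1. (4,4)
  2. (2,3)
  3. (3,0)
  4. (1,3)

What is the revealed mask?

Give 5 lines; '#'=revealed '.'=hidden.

Click 1 (4,4) count=0: revealed 4 new [(3,3) (3,4) (4,3) (4,4)] -> total=4
Click 2 (2,3) count=2: revealed 1 new [(2,3)] -> total=5
Click 3 (3,0) count=3: revealed 1 new [(3,0)] -> total=6
Click 4 (1,3) count=3: revealed 1 new [(1,3)] -> total=7

Answer: .....
...#.
...#.
#..##
...##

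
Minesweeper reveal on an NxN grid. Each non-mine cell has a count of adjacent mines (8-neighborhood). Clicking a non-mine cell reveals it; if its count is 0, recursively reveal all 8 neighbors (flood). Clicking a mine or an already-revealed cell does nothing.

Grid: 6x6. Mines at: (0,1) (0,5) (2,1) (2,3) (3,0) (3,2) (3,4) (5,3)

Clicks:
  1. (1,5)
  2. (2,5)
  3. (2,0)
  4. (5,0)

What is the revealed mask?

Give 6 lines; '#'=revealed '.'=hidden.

Click 1 (1,5) count=1: revealed 1 new [(1,5)] -> total=1
Click 2 (2,5) count=1: revealed 1 new [(2,5)] -> total=2
Click 3 (2,0) count=2: revealed 1 new [(2,0)] -> total=3
Click 4 (5,0) count=0: revealed 6 new [(4,0) (4,1) (4,2) (5,0) (5,1) (5,2)] -> total=9

Answer: ......
.....#
#....#
......
###...
###...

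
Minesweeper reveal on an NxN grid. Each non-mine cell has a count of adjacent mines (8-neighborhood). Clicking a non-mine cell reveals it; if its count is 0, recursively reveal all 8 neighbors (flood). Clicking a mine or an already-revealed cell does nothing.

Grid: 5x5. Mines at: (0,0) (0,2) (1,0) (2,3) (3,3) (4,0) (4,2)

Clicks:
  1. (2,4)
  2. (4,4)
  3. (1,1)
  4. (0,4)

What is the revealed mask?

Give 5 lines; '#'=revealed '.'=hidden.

Answer: ...##
.#.##
....#
.....
....#

Derivation:
Click 1 (2,4) count=2: revealed 1 new [(2,4)] -> total=1
Click 2 (4,4) count=1: revealed 1 new [(4,4)] -> total=2
Click 3 (1,1) count=3: revealed 1 new [(1,1)] -> total=3
Click 4 (0,4) count=0: revealed 4 new [(0,3) (0,4) (1,3) (1,4)] -> total=7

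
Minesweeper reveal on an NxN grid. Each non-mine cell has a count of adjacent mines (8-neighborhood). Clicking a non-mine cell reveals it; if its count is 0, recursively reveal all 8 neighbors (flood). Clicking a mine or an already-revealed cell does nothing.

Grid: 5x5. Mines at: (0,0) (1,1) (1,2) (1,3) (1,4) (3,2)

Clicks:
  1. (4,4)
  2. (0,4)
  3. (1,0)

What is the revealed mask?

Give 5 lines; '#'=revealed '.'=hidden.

Click 1 (4,4) count=0: revealed 6 new [(2,3) (2,4) (3,3) (3,4) (4,3) (4,4)] -> total=6
Click 2 (0,4) count=2: revealed 1 new [(0,4)] -> total=7
Click 3 (1,0) count=2: revealed 1 new [(1,0)] -> total=8

Answer: ....#
#....
...##
...##
...##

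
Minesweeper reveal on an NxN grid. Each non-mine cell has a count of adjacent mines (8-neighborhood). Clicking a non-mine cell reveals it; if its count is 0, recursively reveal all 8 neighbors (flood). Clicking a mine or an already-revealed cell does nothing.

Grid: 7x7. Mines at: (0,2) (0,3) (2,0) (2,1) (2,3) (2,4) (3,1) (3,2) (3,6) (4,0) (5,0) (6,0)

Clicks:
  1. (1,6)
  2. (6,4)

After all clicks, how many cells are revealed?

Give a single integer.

Click 1 (1,6) count=0: revealed 8 new [(0,4) (0,5) (0,6) (1,4) (1,5) (1,6) (2,5) (2,6)] -> total=8
Click 2 (6,4) count=0: revealed 21 new [(3,3) (3,4) (3,5) (4,1) (4,2) (4,3) (4,4) (4,5) (4,6) (5,1) (5,2) (5,3) (5,4) (5,5) (5,6) (6,1) (6,2) (6,3) (6,4) (6,5) (6,6)] -> total=29

Answer: 29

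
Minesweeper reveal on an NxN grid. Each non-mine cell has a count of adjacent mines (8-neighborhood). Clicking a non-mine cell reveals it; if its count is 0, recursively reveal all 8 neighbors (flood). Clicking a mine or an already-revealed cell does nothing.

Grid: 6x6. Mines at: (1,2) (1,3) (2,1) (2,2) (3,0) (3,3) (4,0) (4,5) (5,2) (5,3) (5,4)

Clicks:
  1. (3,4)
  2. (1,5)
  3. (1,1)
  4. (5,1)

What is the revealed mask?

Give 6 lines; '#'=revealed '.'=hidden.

Answer: ....##
.#..##
....##
....##
......
.#....

Derivation:
Click 1 (3,4) count=2: revealed 1 new [(3,4)] -> total=1
Click 2 (1,5) count=0: revealed 7 new [(0,4) (0,5) (1,4) (1,5) (2,4) (2,5) (3,5)] -> total=8
Click 3 (1,1) count=3: revealed 1 new [(1,1)] -> total=9
Click 4 (5,1) count=2: revealed 1 new [(5,1)] -> total=10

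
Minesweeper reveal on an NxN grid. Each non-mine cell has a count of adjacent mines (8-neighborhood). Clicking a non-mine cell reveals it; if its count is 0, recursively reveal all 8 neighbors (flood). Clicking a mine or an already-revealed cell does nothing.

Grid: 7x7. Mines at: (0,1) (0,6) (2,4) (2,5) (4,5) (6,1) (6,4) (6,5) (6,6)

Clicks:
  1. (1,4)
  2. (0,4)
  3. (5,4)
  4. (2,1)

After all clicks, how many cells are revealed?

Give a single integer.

Click 1 (1,4) count=2: revealed 1 new [(1,4)] -> total=1
Click 2 (0,4) count=0: revealed 7 new [(0,2) (0,3) (0,4) (0,5) (1,2) (1,3) (1,5)] -> total=8
Click 3 (5,4) count=3: revealed 1 new [(5,4)] -> total=9
Click 4 (2,1) count=0: revealed 20 new [(1,0) (1,1) (2,0) (2,1) (2,2) (2,3) (3,0) (3,1) (3,2) (3,3) (3,4) (4,0) (4,1) (4,2) (4,3) (4,4) (5,0) (5,1) (5,2) (5,3)] -> total=29

Answer: 29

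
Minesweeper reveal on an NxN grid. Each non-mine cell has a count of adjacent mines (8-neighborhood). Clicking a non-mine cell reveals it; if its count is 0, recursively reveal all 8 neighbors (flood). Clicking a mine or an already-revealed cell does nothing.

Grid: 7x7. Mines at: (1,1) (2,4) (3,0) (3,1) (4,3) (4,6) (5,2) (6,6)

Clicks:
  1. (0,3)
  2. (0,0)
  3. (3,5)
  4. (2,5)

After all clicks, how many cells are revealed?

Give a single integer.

Click 1 (0,3) count=0: revealed 14 new [(0,2) (0,3) (0,4) (0,5) (0,6) (1,2) (1,3) (1,4) (1,5) (1,6) (2,5) (2,6) (3,5) (3,6)] -> total=14
Click 2 (0,0) count=1: revealed 1 new [(0,0)] -> total=15
Click 3 (3,5) count=2: revealed 0 new [(none)] -> total=15
Click 4 (2,5) count=1: revealed 0 new [(none)] -> total=15

Answer: 15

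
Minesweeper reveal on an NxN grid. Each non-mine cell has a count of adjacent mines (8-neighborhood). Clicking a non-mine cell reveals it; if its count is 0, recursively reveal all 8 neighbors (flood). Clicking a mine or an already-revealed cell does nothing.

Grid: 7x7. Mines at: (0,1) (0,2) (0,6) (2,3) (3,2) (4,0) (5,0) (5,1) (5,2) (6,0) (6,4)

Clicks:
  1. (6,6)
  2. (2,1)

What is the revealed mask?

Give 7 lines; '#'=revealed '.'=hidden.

Click 1 (6,6) count=0: revealed 20 new [(1,4) (1,5) (1,6) (2,4) (2,5) (2,6) (3,3) (3,4) (3,5) (3,6) (4,3) (4,4) (4,5) (4,6) (5,3) (5,4) (5,5) (5,6) (6,5) (6,6)] -> total=20
Click 2 (2,1) count=1: revealed 1 new [(2,1)] -> total=21

Answer: .......
....###
.#..###
...####
...####
...####
.....##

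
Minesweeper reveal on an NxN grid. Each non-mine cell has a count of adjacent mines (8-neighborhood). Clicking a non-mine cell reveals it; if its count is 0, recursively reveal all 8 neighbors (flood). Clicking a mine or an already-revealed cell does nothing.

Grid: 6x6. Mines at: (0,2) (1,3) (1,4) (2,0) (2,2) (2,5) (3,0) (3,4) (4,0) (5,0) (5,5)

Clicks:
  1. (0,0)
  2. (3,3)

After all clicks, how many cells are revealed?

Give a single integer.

Click 1 (0,0) count=0: revealed 4 new [(0,0) (0,1) (1,0) (1,1)] -> total=4
Click 2 (3,3) count=2: revealed 1 new [(3,3)] -> total=5

Answer: 5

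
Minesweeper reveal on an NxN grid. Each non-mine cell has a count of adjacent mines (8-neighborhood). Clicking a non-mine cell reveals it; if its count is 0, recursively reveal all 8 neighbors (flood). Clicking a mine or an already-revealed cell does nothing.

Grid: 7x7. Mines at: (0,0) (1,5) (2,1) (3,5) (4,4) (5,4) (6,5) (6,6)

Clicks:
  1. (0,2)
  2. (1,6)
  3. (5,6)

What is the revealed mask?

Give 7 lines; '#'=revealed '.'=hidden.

Click 1 (0,2) count=0: revealed 14 new [(0,1) (0,2) (0,3) (0,4) (1,1) (1,2) (1,3) (1,4) (2,2) (2,3) (2,4) (3,2) (3,3) (3,4)] -> total=14
Click 2 (1,6) count=1: revealed 1 new [(1,6)] -> total=15
Click 3 (5,6) count=2: revealed 1 new [(5,6)] -> total=16

Answer: .####..
.####.#
..###..
..###..
.......
......#
.......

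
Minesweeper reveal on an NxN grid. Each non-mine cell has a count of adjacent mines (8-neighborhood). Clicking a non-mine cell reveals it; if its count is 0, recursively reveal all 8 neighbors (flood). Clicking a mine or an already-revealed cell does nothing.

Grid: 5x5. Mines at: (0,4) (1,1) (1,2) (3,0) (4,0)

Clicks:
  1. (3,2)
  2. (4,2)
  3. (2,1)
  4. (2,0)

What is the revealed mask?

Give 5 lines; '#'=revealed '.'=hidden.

Click 1 (3,2) count=0: revealed 14 new [(1,3) (1,4) (2,1) (2,2) (2,3) (2,4) (3,1) (3,2) (3,3) (3,4) (4,1) (4,2) (4,3) (4,4)] -> total=14
Click 2 (4,2) count=0: revealed 0 new [(none)] -> total=14
Click 3 (2,1) count=3: revealed 0 new [(none)] -> total=14
Click 4 (2,0) count=2: revealed 1 new [(2,0)] -> total=15

Answer: .....
...##
#####
.####
.####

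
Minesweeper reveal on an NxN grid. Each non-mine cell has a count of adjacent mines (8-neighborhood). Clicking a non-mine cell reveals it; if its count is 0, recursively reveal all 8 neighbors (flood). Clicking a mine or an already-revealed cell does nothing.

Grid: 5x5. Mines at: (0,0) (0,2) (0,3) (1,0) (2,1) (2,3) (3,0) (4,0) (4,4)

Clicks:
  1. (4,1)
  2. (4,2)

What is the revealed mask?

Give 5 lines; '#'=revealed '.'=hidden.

Answer: .....
.....
.....
.###.
.###.

Derivation:
Click 1 (4,1) count=2: revealed 1 new [(4,1)] -> total=1
Click 2 (4,2) count=0: revealed 5 new [(3,1) (3,2) (3,3) (4,2) (4,3)] -> total=6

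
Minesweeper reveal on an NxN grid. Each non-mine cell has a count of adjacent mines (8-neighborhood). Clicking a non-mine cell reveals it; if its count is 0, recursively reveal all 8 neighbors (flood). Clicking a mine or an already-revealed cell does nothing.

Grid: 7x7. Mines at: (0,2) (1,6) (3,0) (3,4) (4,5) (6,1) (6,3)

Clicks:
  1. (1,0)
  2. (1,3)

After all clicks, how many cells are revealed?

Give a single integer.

Click 1 (1,0) count=0: revealed 6 new [(0,0) (0,1) (1,0) (1,1) (2,0) (2,1)] -> total=6
Click 2 (1,3) count=1: revealed 1 new [(1,3)] -> total=7

Answer: 7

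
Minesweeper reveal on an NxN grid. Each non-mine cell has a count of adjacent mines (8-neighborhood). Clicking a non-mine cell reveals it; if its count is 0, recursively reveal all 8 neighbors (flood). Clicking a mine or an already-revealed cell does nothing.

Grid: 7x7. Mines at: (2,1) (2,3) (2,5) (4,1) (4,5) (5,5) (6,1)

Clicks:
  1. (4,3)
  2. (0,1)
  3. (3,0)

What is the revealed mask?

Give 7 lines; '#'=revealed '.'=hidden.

Click 1 (4,3) count=0: revealed 12 new [(3,2) (3,3) (3,4) (4,2) (4,3) (4,4) (5,2) (5,3) (5,4) (6,2) (6,3) (6,4)] -> total=12
Click 2 (0,1) count=0: revealed 14 new [(0,0) (0,1) (0,2) (0,3) (0,4) (0,5) (0,6) (1,0) (1,1) (1,2) (1,3) (1,4) (1,5) (1,6)] -> total=26
Click 3 (3,0) count=2: revealed 1 new [(3,0)] -> total=27

Answer: #######
#######
.......
#.###..
..###..
..###..
..###..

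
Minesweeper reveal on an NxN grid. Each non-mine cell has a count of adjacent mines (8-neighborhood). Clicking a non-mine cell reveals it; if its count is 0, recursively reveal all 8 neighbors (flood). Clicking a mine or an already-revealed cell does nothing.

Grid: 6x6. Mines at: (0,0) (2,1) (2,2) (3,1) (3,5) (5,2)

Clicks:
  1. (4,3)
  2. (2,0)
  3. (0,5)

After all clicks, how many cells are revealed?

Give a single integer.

Answer: 15

Derivation:
Click 1 (4,3) count=1: revealed 1 new [(4,3)] -> total=1
Click 2 (2,0) count=2: revealed 1 new [(2,0)] -> total=2
Click 3 (0,5) count=0: revealed 13 new [(0,1) (0,2) (0,3) (0,4) (0,5) (1,1) (1,2) (1,3) (1,4) (1,5) (2,3) (2,4) (2,5)] -> total=15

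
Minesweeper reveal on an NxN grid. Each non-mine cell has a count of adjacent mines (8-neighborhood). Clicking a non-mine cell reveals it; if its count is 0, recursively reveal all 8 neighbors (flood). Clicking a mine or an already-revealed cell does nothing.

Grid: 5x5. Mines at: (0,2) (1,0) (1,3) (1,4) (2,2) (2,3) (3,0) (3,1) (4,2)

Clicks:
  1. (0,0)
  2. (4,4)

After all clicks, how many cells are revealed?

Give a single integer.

Answer: 5

Derivation:
Click 1 (0,0) count=1: revealed 1 new [(0,0)] -> total=1
Click 2 (4,4) count=0: revealed 4 new [(3,3) (3,4) (4,3) (4,4)] -> total=5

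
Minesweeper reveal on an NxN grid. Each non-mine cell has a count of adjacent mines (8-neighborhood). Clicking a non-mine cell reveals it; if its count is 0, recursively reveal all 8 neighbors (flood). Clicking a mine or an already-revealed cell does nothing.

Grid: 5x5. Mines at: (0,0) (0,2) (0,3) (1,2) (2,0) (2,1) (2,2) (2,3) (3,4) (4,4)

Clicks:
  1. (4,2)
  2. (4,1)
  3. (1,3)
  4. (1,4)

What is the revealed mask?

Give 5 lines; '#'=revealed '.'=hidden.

Answer: .....
...##
.....
####.
####.

Derivation:
Click 1 (4,2) count=0: revealed 8 new [(3,0) (3,1) (3,2) (3,3) (4,0) (4,1) (4,2) (4,3)] -> total=8
Click 2 (4,1) count=0: revealed 0 new [(none)] -> total=8
Click 3 (1,3) count=5: revealed 1 new [(1,3)] -> total=9
Click 4 (1,4) count=2: revealed 1 new [(1,4)] -> total=10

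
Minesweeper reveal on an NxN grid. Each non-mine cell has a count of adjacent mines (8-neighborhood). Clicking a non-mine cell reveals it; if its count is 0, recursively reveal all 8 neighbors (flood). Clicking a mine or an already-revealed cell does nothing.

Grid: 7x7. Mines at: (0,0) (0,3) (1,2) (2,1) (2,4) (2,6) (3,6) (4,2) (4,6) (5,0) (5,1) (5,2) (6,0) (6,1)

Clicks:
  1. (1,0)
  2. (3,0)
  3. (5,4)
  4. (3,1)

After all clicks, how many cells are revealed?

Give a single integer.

Click 1 (1,0) count=2: revealed 1 new [(1,0)] -> total=1
Click 2 (3,0) count=1: revealed 1 new [(3,0)] -> total=2
Click 3 (5,4) count=0: revealed 14 new [(3,3) (3,4) (3,5) (4,3) (4,4) (4,5) (5,3) (5,4) (5,5) (5,6) (6,3) (6,4) (6,5) (6,6)] -> total=16
Click 4 (3,1) count=2: revealed 1 new [(3,1)] -> total=17

Answer: 17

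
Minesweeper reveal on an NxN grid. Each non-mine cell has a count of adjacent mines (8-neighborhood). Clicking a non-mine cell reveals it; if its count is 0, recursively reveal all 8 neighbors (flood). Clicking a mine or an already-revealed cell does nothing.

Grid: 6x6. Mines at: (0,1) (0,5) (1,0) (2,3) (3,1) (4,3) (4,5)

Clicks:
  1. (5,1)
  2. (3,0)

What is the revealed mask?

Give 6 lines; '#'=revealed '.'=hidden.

Answer: ......
......
......
#.....
###...
###...

Derivation:
Click 1 (5,1) count=0: revealed 6 new [(4,0) (4,1) (4,2) (5,0) (5,1) (5,2)] -> total=6
Click 2 (3,0) count=1: revealed 1 new [(3,0)] -> total=7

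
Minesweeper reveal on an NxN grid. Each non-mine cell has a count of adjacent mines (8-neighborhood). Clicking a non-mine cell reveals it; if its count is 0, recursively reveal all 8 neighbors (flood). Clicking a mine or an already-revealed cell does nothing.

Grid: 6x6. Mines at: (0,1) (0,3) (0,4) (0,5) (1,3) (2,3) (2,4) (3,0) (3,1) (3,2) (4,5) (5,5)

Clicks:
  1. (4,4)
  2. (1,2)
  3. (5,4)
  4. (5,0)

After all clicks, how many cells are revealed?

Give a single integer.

Answer: 11

Derivation:
Click 1 (4,4) count=2: revealed 1 new [(4,4)] -> total=1
Click 2 (1,2) count=4: revealed 1 new [(1,2)] -> total=2
Click 3 (5,4) count=2: revealed 1 new [(5,4)] -> total=3
Click 4 (5,0) count=0: revealed 8 new [(4,0) (4,1) (4,2) (4,3) (5,0) (5,1) (5,2) (5,3)] -> total=11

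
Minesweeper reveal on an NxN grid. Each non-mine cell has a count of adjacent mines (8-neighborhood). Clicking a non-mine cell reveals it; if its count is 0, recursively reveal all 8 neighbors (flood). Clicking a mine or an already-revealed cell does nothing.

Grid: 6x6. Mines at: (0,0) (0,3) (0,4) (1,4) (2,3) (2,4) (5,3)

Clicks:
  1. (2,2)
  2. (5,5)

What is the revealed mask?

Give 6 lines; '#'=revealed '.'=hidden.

Click 1 (2,2) count=1: revealed 1 new [(2,2)] -> total=1
Click 2 (5,5) count=0: revealed 6 new [(3,4) (3,5) (4,4) (4,5) (5,4) (5,5)] -> total=7

Answer: ......
......
..#...
....##
....##
....##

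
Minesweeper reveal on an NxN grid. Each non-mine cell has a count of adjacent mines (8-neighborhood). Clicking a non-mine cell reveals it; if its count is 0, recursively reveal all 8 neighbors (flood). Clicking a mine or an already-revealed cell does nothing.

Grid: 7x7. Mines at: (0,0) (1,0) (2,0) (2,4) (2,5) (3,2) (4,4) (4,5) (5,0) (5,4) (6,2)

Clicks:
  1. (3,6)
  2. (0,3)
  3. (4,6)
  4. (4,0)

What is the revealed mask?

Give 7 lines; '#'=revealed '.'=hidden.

Click 1 (3,6) count=2: revealed 1 new [(3,6)] -> total=1
Click 2 (0,3) count=0: revealed 15 new [(0,1) (0,2) (0,3) (0,4) (0,5) (0,6) (1,1) (1,2) (1,3) (1,4) (1,5) (1,6) (2,1) (2,2) (2,3)] -> total=16
Click 3 (4,6) count=1: revealed 1 new [(4,6)] -> total=17
Click 4 (4,0) count=1: revealed 1 new [(4,0)] -> total=18

Answer: .######
.######
.###...
......#
#.....#
.......
.......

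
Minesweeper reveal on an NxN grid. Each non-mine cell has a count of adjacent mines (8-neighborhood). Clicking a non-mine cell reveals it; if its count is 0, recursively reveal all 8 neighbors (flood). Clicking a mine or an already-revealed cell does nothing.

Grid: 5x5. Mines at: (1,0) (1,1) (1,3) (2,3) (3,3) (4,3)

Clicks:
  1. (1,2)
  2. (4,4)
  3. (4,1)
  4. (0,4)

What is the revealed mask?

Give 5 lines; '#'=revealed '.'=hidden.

Answer: ....#
..#..
###..
###..
###.#

Derivation:
Click 1 (1,2) count=3: revealed 1 new [(1,2)] -> total=1
Click 2 (4,4) count=2: revealed 1 new [(4,4)] -> total=2
Click 3 (4,1) count=0: revealed 9 new [(2,0) (2,1) (2,2) (3,0) (3,1) (3,2) (4,0) (4,1) (4,2)] -> total=11
Click 4 (0,4) count=1: revealed 1 new [(0,4)] -> total=12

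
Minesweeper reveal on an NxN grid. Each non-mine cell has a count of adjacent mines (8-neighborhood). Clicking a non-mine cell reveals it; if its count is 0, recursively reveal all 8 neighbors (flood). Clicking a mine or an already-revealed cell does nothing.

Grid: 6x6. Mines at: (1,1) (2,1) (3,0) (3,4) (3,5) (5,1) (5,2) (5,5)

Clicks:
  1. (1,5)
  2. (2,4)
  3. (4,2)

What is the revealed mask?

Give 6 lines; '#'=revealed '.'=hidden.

Answer: ..####
..####
..####
......
..#...
......

Derivation:
Click 1 (1,5) count=0: revealed 12 new [(0,2) (0,3) (0,4) (0,5) (1,2) (1,3) (1,4) (1,5) (2,2) (2,3) (2,4) (2,5)] -> total=12
Click 2 (2,4) count=2: revealed 0 new [(none)] -> total=12
Click 3 (4,2) count=2: revealed 1 new [(4,2)] -> total=13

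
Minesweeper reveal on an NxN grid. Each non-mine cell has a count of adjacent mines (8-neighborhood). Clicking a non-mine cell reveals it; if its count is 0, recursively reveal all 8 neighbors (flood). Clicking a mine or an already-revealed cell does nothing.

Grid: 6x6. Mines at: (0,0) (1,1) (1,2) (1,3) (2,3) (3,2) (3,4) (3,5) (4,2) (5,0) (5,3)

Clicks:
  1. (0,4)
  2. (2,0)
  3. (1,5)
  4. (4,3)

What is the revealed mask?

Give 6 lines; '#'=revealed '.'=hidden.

Answer: ....##
....##
#...##
......
...#..
......

Derivation:
Click 1 (0,4) count=1: revealed 1 new [(0,4)] -> total=1
Click 2 (2,0) count=1: revealed 1 new [(2,0)] -> total=2
Click 3 (1,5) count=0: revealed 5 new [(0,5) (1,4) (1,5) (2,4) (2,5)] -> total=7
Click 4 (4,3) count=4: revealed 1 new [(4,3)] -> total=8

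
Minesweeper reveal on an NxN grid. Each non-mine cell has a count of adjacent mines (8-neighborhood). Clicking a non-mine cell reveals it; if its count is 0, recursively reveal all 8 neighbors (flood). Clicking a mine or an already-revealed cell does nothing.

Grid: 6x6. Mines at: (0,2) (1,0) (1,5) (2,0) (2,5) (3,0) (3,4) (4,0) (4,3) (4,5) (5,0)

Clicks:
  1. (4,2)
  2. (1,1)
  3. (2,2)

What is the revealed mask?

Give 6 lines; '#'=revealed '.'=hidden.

Answer: ......
.###..
.###..
.###..
..#...
......

Derivation:
Click 1 (4,2) count=1: revealed 1 new [(4,2)] -> total=1
Click 2 (1,1) count=3: revealed 1 new [(1,1)] -> total=2
Click 3 (2,2) count=0: revealed 8 new [(1,2) (1,3) (2,1) (2,2) (2,3) (3,1) (3,2) (3,3)] -> total=10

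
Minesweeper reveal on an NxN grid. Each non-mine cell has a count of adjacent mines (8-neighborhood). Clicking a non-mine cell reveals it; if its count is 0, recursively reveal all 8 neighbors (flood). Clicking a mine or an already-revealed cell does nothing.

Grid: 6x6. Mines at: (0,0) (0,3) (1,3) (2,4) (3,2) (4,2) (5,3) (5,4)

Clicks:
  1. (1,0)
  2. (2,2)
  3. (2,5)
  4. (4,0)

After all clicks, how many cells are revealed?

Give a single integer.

Click 1 (1,0) count=1: revealed 1 new [(1,0)] -> total=1
Click 2 (2,2) count=2: revealed 1 new [(2,2)] -> total=2
Click 3 (2,5) count=1: revealed 1 new [(2,5)] -> total=3
Click 4 (4,0) count=0: revealed 9 new [(1,1) (2,0) (2,1) (3,0) (3,1) (4,0) (4,1) (5,0) (5,1)] -> total=12

Answer: 12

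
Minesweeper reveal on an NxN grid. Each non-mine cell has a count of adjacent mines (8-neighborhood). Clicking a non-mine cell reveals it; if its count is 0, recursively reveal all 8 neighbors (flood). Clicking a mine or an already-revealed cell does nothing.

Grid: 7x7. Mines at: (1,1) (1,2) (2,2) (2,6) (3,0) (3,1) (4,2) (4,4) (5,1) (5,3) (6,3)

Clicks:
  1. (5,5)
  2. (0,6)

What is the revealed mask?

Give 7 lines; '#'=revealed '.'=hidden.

Click 1 (5,5) count=1: revealed 1 new [(5,5)] -> total=1
Click 2 (0,6) count=0: revealed 14 new [(0,3) (0,4) (0,5) (0,6) (1,3) (1,4) (1,5) (1,6) (2,3) (2,4) (2,5) (3,3) (3,4) (3,5)] -> total=15

Answer: ...####
...####
...###.
...###.
.......
.....#.
.......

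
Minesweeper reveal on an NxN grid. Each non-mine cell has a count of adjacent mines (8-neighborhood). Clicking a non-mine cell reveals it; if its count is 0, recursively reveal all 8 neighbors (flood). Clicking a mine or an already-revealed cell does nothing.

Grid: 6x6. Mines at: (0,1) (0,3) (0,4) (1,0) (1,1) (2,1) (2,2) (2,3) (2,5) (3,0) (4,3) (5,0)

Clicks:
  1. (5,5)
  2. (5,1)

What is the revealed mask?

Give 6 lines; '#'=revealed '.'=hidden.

Click 1 (5,5) count=0: revealed 6 new [(3,4) (3,5) (4,4) (4,5) (5,4) (5,5)] -> total=6
Click 2 (5,1) count=1: revealed 1 new [(5,1)] -> total=7

Answer: ......
......
......
....##
....##
.#..##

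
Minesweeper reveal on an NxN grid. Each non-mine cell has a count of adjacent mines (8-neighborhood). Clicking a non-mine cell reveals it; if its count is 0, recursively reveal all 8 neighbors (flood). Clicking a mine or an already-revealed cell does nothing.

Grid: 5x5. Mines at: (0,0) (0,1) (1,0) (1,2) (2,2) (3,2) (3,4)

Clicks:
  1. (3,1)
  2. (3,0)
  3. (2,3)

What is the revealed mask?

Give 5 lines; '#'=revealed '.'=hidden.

Click 1 (3,1) count=2: revealed 1 new [(3,1)] -> total=1
Click 2 (3,0) count=0: revealed 5 new [(2,0) (2,1) (3,0) (4,0) (4,1)] -> total=6
Click 3 (2,3) count=4: revealed 1 new [(2,3)] -> total=7

Answer: .....
.....
##.#.
##...
##...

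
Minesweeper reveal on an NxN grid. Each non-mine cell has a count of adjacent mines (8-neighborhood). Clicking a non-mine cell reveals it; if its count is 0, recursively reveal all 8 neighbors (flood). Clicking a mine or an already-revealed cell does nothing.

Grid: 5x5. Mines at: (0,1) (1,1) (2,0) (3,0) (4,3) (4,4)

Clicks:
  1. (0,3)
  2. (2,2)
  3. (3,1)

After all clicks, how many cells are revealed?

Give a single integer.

Answer: 13

Derivation:
Click 1 (0,3) count=0: revealed 12 new [(0,2) (0,3) (0,4) (1,2) (1,3) (1,4) (2,2) (2,3) (2,4) (3,2) (3,3) (3,4)] -> total=12
Click 2 (2,2) count=1: revealed 0 new [(none)] -> total=12
Click 3 (3,1) count=2: revealed 1 new [(3,1)] -> total=13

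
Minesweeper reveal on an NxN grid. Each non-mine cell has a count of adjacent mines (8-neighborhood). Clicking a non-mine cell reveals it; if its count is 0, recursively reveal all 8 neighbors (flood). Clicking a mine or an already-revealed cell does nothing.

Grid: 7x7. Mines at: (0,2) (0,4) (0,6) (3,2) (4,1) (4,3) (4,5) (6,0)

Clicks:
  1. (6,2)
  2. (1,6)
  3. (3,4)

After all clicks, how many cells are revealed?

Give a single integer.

Answer: 14

Derivation:
Click 1 (6,2) count=0: revealed 12 new [(5,1) (5,2) (5,3) (5,4) (5,5) (5,6) (6,1) (6,2) (6,3) (6,4) (6,5) (6,6)] -> total=12
Click 2 (1,6) count=1: revealed 1 new [(1,6)] -> total=13
Click 3 (3,4) count=2: revealed 1 new [(3,4)] -> total=14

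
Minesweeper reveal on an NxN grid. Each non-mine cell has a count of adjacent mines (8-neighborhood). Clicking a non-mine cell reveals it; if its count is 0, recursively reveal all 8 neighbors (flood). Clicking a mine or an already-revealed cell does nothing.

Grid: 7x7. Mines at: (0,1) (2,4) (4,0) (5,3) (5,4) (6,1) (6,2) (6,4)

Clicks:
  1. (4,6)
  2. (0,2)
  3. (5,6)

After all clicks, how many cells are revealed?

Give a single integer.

Click 1 (4,6) count=0: revealed 20 new [(0,2) (0,3) (0,4) (0,5) (0,6) (1,2) (1,3) (1,4) (1,5) (1,6) (2,5) (2,6) (3,5) (3,6) (4,5) (4,6) (5,5) (5,6) (6,5) (6,6)] -> total=20
Click 2 (0,2) count=1: revealed 0 new [(none)] -> total=20
Click 3 (5,6) count=0: revealed 0 new [(none)] -> total=20

Answer: 20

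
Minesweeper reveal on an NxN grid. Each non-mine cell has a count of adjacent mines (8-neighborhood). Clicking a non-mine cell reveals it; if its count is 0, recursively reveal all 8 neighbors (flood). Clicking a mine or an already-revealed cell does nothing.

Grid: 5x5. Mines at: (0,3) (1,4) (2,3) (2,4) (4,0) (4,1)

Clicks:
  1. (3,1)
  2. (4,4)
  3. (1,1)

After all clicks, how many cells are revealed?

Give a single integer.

Answer: 17

Derivation:
Click 1 (3,1) count=2: revealed 1 new [(3,1)] -> total=1
Click 2 (4,4) count=0: revealed 6 new [(3,2) (3,3) (3,4) (4,2) (4,3) (4,4)] -> total=7
Click 3 (1,1) count=0: revealed 10 new [(0,0) (0,1) (0,2) (1,0) (1,1) (1,2) (2,0) (2,1) (2,2) (3,0)] -> total=17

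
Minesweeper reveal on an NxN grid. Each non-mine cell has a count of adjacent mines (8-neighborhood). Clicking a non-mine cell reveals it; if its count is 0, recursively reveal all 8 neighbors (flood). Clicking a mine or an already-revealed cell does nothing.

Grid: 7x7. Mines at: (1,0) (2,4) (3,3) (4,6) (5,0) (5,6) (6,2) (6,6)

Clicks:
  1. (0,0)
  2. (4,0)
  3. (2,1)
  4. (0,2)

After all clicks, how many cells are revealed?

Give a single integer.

Answer: 21

Derivation:
Click 1 (0,0) count=1: revealed 1 new [(0,0)] -> total=1
Click 2 (4,0) count=1: revealed 1 new [(4,0)] -> total=2
Click 3 (2,1) count=1: revealed 1 new [(2,1)] -> total=3
Click 4 (0,2) count=0: revealed 18 new [(0,1) (0,2) (0,3) (0,4) (0,5) (0,6) (1,1) (1,2) (1,3) (1,4) (1,5) (1,6) (2,2) (2,3) (2,5) (2,6) (3,5) (3,6)] -> total=21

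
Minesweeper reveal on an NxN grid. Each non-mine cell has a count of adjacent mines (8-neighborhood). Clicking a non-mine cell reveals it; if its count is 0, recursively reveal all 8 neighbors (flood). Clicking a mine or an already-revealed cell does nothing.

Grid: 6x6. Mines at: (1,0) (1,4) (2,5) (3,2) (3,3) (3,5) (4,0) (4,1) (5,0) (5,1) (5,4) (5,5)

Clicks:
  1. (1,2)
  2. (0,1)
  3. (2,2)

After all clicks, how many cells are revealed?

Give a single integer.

Click 1 (1,2) count=0: revealed 9 new [(0,1) (0,2) (0,3) (1,1) (1,2) (1,3) (2,1) (2,2) (2,3)] -> total=9
Click 2 (0,1) count=1: revealed 0 new [(none)] -> total=9
Click 3 (2,2) count=2: revealed 0 new [(none)] -> total=9

Answer: 9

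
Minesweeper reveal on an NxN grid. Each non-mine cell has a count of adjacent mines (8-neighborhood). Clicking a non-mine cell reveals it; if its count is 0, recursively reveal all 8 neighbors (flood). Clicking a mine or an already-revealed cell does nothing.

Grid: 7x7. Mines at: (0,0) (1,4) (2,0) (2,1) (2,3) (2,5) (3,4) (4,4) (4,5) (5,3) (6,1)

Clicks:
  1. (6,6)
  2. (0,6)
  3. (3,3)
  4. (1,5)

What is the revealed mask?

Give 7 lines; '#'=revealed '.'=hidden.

Answer: .....##
.....##
.......
...#...
.......
....###
....###

Derivation:
Click 1 (6,6) count=0: revealed 6 new [(5,4) (5,5) (5,6) (6,4) (6,5) (6,6)] -> total=6
Click 2 (0,6) count=0: revealed 4 new [(0,5) (0,6) (1,5) (1,6)] -> total=10
Click 3 (3,3) count=3: revealed 1 new [(3,3)] -> total=11
Click 4 (1,5) count=2: revealed 0 new [(none)] -> total=11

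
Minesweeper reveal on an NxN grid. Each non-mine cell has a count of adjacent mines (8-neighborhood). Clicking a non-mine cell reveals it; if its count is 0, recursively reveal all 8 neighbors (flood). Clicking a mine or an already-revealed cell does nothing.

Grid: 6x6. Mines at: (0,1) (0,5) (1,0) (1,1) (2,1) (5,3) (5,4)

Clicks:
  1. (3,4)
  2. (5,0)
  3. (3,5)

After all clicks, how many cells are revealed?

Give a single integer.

Click 1 (3,4) count=0: revealed 19 new [(0,2) (0,3) (0,4) (1,2) (1,3) (1,4) (1,5) (2,2) (2,3) (2,4) (2,5) (3,2) (3,3) (3,4) (3,5) (4,2) (4,3) (4,4) (4,5)] -> total=19
Click 2 (5,0) count=0: revealed 7 new [(3,0) (3,1) (4,0) (4,1) (5,0) (5,1) (5,2)] -> total=26
Click 3 (3,5) count=0: revealed 0 new [(none)] -> total=26

Answer: 26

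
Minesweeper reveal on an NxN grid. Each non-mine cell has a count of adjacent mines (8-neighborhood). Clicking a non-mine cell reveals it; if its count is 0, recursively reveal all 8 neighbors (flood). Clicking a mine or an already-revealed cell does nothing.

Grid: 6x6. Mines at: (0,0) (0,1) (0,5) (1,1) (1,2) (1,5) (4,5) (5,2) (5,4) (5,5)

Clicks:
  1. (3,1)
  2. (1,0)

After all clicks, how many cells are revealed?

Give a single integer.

Answer: 18

Derivation:
Click 1 (3,1) count=0: revealed 17 new [(2,0) (2,1) (2,2) (2,3) (2,4) (3,0) (3,1) (3,2) (3,3) (3,4) (4,0) (4,1) (4,2) (4,3) (4,4) (5,0) (5,1)] -> total=17
Click 2 (1,0) count=3: revealed 1 new [(1,0)] -> total=18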